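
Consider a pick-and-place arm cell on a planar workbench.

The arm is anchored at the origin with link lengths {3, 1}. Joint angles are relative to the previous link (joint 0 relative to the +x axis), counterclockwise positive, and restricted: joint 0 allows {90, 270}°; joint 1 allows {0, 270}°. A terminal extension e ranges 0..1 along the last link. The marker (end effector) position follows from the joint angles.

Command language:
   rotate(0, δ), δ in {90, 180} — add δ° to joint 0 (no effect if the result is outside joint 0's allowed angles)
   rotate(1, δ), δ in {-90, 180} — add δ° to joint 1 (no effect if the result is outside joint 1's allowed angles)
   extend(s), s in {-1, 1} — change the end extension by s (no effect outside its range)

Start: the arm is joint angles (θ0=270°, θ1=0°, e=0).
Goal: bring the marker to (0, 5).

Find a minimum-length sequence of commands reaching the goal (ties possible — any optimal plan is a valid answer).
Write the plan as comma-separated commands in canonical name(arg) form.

rotate(0, 180), extend(1)

start: joint angles (θ0=270°, θ1=0°, e=0)
1. rotate(0, 180) → joint angles (θ0=90°, θ1=0°, e=0)
2. extend(1) → joint angles (θ0=90°, θ1=0°, e=1)
minimal: 2 command(s), checked below 2.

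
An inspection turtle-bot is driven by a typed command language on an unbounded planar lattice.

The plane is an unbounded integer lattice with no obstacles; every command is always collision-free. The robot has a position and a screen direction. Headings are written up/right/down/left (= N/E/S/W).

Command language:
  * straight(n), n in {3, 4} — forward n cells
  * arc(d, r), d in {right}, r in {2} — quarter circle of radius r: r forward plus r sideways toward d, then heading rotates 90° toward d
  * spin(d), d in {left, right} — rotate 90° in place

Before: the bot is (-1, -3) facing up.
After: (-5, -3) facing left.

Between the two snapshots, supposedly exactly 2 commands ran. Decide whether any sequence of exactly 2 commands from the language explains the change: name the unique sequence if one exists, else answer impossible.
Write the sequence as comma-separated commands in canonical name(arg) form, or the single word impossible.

key: cell and facing (now W) both changed — the 2 commands mix motion and turning
start: (-1, -3) facing up
[1] after spin(left): (-1, -3) facing left
[2] after straight(4): (-5, -3) facing left
no rival 2-sequence matches.

spin(left), straight(4)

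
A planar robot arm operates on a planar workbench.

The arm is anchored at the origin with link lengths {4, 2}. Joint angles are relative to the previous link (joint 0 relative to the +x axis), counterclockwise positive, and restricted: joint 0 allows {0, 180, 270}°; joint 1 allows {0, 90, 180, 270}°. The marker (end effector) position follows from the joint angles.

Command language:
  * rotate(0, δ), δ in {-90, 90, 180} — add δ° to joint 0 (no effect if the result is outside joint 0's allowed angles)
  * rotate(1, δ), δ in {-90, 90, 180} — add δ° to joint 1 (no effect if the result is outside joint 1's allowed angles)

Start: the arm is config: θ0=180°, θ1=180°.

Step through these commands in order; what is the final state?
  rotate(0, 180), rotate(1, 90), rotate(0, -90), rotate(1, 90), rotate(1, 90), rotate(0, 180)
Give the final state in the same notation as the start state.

t0: config: θ0=180°, θ1=180°
step 1 (rotate(0, 180)): config: θ0=0°, θ1=180°
step 2 (rotate(1, 90)): config: θ0=0°, θ1=270°
step 3 (rotate(0, -90)): config: θ0=270°, θ1=270°
step 4 (rotate(1, 90)): config: θ0=270°, θ1=0°
step 5 (rotate(1, 90)): config: θ0=270°, θ1=90°
step 6 (rotate(0, 180)): config: θ0=270°, θ1=90°

config: θ0=270°, θ1=90°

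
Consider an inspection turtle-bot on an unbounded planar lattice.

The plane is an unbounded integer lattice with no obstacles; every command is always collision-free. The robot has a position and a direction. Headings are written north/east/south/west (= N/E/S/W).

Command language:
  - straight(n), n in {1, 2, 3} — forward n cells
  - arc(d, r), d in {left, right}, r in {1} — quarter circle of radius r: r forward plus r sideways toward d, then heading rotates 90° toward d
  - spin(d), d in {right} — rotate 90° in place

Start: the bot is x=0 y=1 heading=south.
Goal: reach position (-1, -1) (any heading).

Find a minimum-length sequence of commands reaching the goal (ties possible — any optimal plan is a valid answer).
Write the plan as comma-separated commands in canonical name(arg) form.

t0: x=0 y=1 heading=south
1. straight(1) → x=0 y=0 heading=south
2. arc(right, 1) → x=-1 y=-1 heading=west
nothing shorter than 2 reaches the goal.

straight(1), arc(right, 1)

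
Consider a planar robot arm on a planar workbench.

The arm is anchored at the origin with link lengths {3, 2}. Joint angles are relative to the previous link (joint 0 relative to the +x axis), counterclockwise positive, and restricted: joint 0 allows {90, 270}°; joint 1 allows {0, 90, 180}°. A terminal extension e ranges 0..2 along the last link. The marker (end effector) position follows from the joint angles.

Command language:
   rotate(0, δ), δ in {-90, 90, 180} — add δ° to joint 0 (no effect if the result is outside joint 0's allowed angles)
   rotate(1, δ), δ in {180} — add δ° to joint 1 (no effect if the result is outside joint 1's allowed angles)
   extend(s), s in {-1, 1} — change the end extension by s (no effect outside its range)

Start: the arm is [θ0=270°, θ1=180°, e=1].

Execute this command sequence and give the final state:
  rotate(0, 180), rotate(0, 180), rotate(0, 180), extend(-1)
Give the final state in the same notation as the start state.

[θ0=90°, θ1=180°, e=0]

t0: [θ0=270°, θ1=180°, e=1]
[1] after rotate(0, 180): [θ0=90°, θ1=180°, e=1]
[2] after rotate(0, 180): [θ0=270°, θ1=180°, e=1]
[3] after rotate(0, 180): [θ0=90°, θ1=180°, e=1]
[4] after extend(-1): [θ0=90°, θ1=180°, e=0]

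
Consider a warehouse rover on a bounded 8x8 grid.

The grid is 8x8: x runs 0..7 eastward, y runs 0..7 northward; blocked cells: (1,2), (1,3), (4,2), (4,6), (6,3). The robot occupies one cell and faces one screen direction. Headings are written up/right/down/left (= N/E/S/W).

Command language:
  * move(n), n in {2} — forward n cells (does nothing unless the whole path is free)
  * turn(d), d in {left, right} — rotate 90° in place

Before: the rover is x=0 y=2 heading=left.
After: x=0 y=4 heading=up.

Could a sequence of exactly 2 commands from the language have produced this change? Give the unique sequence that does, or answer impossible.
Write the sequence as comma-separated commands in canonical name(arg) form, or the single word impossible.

turn(right), move(2)

key: cell and facing (now N) both changed — the 2 commands mix motion and turning
from: x=0 y=2 heading=left
[1] after turn(right): x=0 y=2 heading=up
[2] after move(2): x=0 y=4 heading=up
no other 2-command option fits: unique.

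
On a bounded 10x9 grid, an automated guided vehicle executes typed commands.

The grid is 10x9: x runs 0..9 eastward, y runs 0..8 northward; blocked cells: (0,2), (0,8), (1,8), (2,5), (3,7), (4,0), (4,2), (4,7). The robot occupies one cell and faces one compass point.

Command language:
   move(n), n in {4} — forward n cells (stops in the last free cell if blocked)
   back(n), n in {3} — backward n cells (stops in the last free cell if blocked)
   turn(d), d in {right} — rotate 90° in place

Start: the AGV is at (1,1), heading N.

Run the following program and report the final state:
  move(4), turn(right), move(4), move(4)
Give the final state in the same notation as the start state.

at (1,5), heading E

from: at (1,1), heading N
[1] after move(4): at (1,5), heading N
[2] after turn(right): at (1,5), heading E
[3] after move(4): at (1,5), heading E
[4] after move(4): at (1,5), heading E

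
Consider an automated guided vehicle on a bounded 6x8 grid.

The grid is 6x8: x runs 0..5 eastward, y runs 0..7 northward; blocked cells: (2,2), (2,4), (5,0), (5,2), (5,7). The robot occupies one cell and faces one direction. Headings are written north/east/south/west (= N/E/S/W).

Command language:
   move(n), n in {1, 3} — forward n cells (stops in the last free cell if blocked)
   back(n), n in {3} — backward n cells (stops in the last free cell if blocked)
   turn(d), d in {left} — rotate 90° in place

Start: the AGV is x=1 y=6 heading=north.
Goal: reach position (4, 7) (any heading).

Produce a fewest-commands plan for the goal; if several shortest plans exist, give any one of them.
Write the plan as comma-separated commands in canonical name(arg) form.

initial: x=1 y=6 heading=north
t=1 move(3) ⇒ x=1 y=7 heading=north
t=2 turn(left) ⇒ x=1 y=7 heading=west
t=3 back(3) ⇒ x=4 y=7 heading=west
minimal: 3 command(s), checked below 3.

move(3), turn(left), back(3)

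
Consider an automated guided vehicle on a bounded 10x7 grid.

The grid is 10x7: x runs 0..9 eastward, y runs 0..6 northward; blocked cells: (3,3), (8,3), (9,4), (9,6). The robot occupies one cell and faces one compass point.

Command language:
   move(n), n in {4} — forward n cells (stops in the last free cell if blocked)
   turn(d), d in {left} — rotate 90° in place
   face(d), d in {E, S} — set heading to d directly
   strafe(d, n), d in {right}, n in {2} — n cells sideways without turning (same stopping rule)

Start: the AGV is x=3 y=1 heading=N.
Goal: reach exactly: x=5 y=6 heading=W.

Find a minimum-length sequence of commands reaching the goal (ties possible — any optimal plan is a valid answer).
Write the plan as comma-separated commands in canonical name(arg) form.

strafe(right, 2), move(4), move(4), turn(left)

initial: x=3 y=1 heading=N
1. strafe(right, 2) → x=5 y=1 heading=N
2. move(4) → x=5 y=5 heading=N
3. move(4) → x=5 y=6 heading=N
4. turn(left) → x=5 y=6 heading=W
no 3-step plan works, so 4 is optimal.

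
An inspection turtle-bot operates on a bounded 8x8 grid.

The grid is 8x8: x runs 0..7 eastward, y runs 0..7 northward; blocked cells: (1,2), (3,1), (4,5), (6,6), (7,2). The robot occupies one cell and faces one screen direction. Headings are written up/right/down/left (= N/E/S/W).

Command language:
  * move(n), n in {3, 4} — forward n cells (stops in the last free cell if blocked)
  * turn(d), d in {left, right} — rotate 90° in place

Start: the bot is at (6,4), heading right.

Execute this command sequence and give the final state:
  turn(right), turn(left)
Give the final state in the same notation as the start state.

at (6,4), heading right

t0: at (6,4), heading right
t=1 turn(right) ⇒ at (6,4), heading down
t=2 turn(left) ⇒ at (6,4), heading right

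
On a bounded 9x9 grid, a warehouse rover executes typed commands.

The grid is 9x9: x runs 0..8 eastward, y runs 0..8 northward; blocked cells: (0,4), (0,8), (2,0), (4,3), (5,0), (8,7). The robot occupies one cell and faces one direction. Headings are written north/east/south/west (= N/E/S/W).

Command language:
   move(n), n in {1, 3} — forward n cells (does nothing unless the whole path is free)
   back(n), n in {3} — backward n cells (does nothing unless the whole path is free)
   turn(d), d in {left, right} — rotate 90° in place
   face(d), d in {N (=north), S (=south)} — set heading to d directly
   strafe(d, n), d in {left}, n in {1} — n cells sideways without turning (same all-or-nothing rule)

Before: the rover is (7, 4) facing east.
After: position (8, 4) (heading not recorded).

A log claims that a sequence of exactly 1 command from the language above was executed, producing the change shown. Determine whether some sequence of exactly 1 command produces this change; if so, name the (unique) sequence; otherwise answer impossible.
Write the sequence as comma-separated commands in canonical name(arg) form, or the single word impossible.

move(1)

start: (7, 4) facing east
1. move(1) → (8, 4) facing east
no rival 1-sequence matches.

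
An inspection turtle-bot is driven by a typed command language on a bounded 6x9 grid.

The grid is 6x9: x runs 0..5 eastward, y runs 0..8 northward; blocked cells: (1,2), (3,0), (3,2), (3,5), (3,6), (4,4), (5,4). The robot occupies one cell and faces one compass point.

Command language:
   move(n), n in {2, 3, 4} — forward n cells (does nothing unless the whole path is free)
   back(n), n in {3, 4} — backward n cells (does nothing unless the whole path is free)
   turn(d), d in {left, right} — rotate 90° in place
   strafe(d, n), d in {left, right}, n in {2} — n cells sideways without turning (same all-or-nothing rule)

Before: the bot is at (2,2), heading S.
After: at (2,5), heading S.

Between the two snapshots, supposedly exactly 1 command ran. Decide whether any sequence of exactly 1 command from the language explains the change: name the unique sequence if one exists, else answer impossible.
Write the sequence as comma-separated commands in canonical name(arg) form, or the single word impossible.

back(3)

key: heading stays S — the single command does not turn
t0: at (2,2), heading S
[1] after back(3): at (2,5), heading S
all 9 alternatives checked — unique.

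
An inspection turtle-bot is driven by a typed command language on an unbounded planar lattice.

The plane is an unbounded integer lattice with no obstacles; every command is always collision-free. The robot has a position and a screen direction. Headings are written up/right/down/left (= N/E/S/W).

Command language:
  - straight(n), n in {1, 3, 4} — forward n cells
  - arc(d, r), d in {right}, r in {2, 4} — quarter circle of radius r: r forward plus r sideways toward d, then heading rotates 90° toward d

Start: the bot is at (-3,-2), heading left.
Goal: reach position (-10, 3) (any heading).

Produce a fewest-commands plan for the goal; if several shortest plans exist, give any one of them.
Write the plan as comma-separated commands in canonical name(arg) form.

straight(3), arc(right, 4), straight(1)

start: at (-3,-2), heading left
1. straight(3) → at (-6,-2), heading left
2. arc(right, 4) → at (-10,2), heading up
3. straight(1) → at (-10,3), heading up
minimal: 3 command(s), checked below 3.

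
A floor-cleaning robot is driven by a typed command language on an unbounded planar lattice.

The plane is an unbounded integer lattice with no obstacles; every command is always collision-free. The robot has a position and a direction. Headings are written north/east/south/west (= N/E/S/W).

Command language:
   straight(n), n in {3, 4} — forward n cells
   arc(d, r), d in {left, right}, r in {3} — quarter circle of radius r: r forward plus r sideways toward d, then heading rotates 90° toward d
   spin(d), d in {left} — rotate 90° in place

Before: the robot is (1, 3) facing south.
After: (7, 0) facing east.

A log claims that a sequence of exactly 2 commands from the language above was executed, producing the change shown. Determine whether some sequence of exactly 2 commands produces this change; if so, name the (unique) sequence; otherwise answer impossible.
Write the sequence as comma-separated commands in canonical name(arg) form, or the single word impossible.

key: order matters: swapping arc(left, 3) and straight(3) lands elsewhere
t0: (1, 3) facing south
1. arc(left, 3) → (4, 0) facing east
2. straight(3) → (7, 0) facing east
all 25 alternatives checked — unique.

arc(left, 3), straight(3)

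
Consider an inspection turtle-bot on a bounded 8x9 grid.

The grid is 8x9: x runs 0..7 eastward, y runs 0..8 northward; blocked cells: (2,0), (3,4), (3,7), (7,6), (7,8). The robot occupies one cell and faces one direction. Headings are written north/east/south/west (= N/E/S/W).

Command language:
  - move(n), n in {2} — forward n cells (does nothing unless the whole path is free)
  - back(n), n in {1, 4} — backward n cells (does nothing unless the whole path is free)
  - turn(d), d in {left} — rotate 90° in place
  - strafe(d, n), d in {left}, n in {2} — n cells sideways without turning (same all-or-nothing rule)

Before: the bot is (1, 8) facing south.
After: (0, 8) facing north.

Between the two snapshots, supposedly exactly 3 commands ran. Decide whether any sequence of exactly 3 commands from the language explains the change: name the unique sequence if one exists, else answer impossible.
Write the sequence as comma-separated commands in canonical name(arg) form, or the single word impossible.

key: cell and facing (now N) both changed — the 3 commands mix motion and turning
initial: (1, 8) facing south
step 1 (turn(left)): (1, 8) facing east
step 2 (back(1)): (0, 8) facing east
step 3 (turn(left)): (0, 8) facing north
all 125 alternatives checked — unique.

turn(left), back(1), turn(left)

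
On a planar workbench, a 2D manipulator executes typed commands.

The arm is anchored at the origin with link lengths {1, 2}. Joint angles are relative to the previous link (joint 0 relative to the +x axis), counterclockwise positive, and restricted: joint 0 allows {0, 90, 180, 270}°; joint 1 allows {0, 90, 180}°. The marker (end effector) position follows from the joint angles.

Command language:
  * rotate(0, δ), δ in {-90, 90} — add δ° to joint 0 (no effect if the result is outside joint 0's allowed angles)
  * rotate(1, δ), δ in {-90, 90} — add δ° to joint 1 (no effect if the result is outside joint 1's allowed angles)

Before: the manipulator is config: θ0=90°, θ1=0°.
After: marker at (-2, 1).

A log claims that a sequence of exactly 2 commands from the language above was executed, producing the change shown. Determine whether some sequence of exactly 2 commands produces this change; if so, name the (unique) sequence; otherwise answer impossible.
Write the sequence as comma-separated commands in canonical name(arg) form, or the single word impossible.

rotate(1, -90), rotate(1, 90)

key: order matters: swapping rotate(1, -90) and rotate(1, 90) lands elsewhere
start: config: θ0=90°, θ1=0°
[1] after rotate(1, -90): config: θ0=90°, θ1=0°
[2] after rotate(1, 90): config: θ0=90°, θ1=90°
all 16 alternatives checked — unique.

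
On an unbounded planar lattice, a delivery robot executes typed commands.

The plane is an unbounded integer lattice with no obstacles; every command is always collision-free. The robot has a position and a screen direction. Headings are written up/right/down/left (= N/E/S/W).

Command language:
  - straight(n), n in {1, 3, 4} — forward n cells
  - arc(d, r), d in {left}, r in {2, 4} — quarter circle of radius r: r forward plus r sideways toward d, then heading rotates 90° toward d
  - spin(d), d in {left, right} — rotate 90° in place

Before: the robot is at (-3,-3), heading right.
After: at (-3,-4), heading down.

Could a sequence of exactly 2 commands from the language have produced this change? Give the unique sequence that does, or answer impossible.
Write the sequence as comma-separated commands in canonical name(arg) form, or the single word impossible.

key: cell and facing (now S) both changed — the 2 commands mix motion and turning
t0: at (-3,-3), heading right
[1] after spin(right): at (-3,-3), heading down
[2] after straight(1): at (-3,-4), heading down
no other 2-command option fits: unique.

spin(right), straight(1)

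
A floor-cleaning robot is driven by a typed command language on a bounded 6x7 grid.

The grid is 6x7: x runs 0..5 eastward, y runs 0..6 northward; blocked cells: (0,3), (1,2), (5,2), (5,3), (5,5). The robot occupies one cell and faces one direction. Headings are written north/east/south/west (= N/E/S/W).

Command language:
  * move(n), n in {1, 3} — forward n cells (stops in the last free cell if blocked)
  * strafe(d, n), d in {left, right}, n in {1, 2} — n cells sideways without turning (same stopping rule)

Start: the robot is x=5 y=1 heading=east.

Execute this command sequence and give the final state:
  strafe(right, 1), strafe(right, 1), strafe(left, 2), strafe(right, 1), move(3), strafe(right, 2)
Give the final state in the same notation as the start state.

begin: x=5 y=1 heading=east
[1] after strafe(right, 1): x=5 y=0 heading=east
[2] after strafe(right, 1): x=5 y=0 heading=east
[3] after strafe(left, 2): x=5 y=1 heading=east
[4] after strafe(right, 1): x=5 y=0 heading=east
[5] after move(3): x=5 y=0 heading=east
[6] after strafe(right, 2): x=5 y=0 heading=east

x=5 y=0 heading=east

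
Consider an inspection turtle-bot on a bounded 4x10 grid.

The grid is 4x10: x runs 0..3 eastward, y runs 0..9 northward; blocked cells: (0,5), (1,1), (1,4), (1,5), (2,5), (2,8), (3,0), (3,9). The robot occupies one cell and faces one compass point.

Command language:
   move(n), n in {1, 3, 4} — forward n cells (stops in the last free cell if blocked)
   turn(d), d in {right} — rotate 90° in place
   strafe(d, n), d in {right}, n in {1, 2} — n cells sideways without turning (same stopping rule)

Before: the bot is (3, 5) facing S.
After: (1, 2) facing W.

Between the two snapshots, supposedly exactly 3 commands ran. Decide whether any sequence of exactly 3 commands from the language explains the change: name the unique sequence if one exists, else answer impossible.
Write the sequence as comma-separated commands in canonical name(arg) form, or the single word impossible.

key: cell and facing (now W) both changed — the 3 commands mix motion and turning
t0: (3, 5) facing S
t=1 move(3) ⇒ (3, 2) facing S
t=2 strafe(right, 2) ⇒ (1, 2) facing S
t=3 turn(right) ⇒ (1, 2) facing W
all 216 alternatives checked — unique.

move(3), strafe(right, 2), turn(right)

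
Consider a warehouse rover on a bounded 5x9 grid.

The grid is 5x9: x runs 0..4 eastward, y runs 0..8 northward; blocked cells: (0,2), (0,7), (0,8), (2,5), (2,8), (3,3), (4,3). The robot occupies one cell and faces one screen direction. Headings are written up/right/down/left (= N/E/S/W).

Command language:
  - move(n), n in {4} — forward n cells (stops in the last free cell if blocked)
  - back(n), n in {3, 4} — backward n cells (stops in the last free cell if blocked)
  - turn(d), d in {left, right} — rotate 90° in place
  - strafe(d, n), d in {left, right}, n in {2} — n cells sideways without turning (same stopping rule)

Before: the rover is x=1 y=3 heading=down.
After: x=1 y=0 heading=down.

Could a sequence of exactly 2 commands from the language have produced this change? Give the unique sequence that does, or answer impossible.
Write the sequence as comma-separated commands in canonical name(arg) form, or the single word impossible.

move(4), move(4)

key: heading stays S — no command in the sequence turns
t0: x=1 y=3 heading=down
step 1 (move(4)): x=1 y=0 heading=down
step 2 (move(4)): x=1 y=0 heading=down
all 49 alternatives checked — unique.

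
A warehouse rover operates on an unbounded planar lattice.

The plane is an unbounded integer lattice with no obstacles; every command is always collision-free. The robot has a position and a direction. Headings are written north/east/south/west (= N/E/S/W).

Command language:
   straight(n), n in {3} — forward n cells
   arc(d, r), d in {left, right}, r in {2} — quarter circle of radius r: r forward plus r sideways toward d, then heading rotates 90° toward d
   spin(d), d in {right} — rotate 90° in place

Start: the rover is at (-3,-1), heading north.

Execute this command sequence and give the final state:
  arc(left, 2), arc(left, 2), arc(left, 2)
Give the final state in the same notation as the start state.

start: at (-3,-1), heading north
step 1 (arc(left, 2)): at (-5,1), heading west
step 2 (arc(left, 2)): at (-7,-1), heading south
step 3 (arc(left, 2)): at (-5,-3), heading east

at (-5,-3), heading east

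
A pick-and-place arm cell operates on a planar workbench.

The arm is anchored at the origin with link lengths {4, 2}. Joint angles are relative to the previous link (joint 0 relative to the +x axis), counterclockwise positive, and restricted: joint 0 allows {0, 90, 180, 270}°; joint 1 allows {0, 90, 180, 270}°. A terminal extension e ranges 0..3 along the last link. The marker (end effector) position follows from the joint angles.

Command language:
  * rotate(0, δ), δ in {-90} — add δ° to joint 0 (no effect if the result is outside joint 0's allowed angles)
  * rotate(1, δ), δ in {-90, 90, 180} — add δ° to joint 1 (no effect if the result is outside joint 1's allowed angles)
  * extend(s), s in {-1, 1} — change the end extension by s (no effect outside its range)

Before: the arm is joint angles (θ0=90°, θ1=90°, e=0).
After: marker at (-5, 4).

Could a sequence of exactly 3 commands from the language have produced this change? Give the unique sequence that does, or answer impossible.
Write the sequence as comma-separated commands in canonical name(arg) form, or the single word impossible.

start: joint angles (θ0=90°, θ1=90°, e=0)
step 1 (extend(1)): joint angles (θ0=90°, θ1=90°, e=1)
step 2 (extend(1)): joint angles (θ0=90°, θ1=90°, e=2)
step 3 (extend(1)): joint angles (θ0=90°, θ1=90°, e=3)
uniquely the one of 216 3-step routes that fits.

extend(1), extend(1), extend(1)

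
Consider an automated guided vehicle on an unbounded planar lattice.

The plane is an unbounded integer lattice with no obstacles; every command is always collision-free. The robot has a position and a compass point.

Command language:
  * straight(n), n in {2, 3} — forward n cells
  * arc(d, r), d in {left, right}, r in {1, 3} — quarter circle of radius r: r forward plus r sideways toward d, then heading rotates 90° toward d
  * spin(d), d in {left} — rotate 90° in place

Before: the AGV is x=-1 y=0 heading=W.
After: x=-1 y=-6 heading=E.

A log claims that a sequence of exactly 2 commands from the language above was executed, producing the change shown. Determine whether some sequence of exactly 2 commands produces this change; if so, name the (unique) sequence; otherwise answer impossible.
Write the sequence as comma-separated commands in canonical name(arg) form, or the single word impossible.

arc(left, 3), arc(left, 3)

key: cell and facing (now E) both changed — the 2 commands mix motion and turning
from: x=-1 y=0 heading=W
1. arc(left, 3) → x=-4 y=-3 heading=S
2. arc(left, 3) → x=-1 y=-6 heading=E
no rival 2-sequence matches.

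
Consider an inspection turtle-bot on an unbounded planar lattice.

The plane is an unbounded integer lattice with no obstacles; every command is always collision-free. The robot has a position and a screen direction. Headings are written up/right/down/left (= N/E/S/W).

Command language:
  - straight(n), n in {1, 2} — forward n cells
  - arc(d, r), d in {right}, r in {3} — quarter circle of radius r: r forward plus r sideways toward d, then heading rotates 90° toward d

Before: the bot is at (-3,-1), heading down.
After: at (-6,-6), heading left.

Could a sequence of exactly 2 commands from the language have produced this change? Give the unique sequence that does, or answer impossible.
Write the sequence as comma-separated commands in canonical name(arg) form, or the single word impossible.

key: running arc(right, 3) before straight(2) would end elsewhere — order is forced
begin: at (-3,-1), heading down
t=1 straight(2) ⇒ at (-3,-3), heading down
t=2 arc(right, 3) ⇒ at (-6,-6), heading left
uniquely the one of 9 2-step routes that fits.

straight(2), arc(right, 3)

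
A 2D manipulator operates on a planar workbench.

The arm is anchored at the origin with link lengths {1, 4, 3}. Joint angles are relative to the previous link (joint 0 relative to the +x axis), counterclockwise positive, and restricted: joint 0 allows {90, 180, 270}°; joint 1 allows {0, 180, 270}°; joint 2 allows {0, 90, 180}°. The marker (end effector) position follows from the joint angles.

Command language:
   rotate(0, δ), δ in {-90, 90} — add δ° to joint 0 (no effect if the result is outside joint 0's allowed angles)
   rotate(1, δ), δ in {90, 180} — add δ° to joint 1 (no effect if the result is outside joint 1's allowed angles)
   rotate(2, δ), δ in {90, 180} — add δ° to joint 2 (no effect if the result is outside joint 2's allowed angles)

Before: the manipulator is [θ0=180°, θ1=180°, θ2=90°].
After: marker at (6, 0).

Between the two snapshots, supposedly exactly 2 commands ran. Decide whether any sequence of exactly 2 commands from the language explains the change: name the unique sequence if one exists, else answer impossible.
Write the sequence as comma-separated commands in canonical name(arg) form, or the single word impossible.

rotate(2, 90), rotate(2, 180)

key: running rotate(2, 180) before rotate(2, 90) would end elsewhere — order is forced
start: [θ0=180°, θ1=180°, θ2=90°]
step 1 (rotate(2, 90)): [θ0=180°, θ1=180°, θ2=180°]
step 2 (rotate(2, 180)): [θ0=180°, θ1=180°, θ2=0°]
no rival 2-sequence matches.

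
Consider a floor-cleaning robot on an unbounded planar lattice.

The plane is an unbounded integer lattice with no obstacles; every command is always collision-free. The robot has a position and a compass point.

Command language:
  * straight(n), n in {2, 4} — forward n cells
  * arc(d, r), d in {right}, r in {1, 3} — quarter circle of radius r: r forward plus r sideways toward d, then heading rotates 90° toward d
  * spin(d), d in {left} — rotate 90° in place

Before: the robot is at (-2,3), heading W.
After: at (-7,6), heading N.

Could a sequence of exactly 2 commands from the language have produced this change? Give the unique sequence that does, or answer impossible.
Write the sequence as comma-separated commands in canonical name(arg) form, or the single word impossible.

key: order matters: swapping straight(2) and arc(right, 3) lands elsewhere
begin: at (-2,3), heading W
step 1 (straight(2)): at (-4,3), heading W
step 2 (arc(right, 3)): at (-7,6), heading N
no other 2-command option fits: unique.

straight(2), arc(right, 3)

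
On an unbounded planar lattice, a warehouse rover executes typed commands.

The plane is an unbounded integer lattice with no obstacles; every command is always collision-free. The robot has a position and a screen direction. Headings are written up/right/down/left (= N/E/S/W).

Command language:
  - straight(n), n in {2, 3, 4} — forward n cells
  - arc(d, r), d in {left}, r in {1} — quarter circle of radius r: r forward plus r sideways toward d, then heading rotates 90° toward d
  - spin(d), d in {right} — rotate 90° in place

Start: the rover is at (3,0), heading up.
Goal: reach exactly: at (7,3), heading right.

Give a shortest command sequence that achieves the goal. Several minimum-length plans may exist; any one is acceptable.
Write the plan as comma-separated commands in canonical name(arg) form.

begin: at (3,0), heading up
t=1 straight(3) ⇒ at (3,3), heading up
t=2 spin(right) ⇒ at (3,3), heading right
t=3 straight(4) ⇒ at (7,3), heading right
no 2-step plan works, so 3 is optimal.

straight(3), spin(right), straight(4)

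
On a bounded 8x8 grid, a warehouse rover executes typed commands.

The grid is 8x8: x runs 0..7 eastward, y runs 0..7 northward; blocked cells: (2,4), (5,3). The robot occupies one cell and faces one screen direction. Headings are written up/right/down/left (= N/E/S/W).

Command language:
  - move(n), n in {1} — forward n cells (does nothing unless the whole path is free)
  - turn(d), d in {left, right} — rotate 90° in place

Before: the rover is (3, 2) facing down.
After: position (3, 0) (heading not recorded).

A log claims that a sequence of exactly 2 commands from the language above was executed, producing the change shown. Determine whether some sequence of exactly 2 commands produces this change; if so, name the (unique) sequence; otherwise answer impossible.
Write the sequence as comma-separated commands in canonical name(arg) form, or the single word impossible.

start: (3, 2) facing down
[1] after move(1): (3, 1) facing down
[2] after move(1): (3, 0) facing down
all 9 alternatives checked — unique.

move(1), move(1)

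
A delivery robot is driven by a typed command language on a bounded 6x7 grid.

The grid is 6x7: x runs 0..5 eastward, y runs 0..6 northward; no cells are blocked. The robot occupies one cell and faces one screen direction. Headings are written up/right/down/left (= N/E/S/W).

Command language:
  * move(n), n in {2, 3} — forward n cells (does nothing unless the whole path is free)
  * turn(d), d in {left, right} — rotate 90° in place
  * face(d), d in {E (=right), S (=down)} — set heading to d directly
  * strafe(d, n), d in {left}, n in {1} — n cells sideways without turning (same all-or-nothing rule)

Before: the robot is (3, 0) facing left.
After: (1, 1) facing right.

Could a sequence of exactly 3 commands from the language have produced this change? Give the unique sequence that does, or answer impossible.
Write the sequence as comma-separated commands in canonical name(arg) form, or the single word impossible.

key: running strafe(left, 1) before move(2) would end elsewhere — order is forced
begin: (3, 0) facing left
1. move(2) → (1, 0) facing left
2. face(E) → (1, 0) facing right
3. strafe(left, 1) → (1, 1) facing right
no rival 3-sequence matches.

move(2), face(E), strafe(left, 1)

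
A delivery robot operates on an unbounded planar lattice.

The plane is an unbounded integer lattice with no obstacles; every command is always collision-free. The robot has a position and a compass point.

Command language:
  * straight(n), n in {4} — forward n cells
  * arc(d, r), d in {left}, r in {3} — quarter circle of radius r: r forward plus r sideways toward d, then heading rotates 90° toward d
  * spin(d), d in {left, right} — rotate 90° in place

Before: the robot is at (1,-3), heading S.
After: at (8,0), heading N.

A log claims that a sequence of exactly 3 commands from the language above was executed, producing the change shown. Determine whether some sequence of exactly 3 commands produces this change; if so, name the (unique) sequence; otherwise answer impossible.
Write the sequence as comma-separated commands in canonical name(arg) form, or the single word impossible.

key: order matters: swapping spin(left) and arc(left, 3) lands elsewhere
from: at (1,-3), heading S
[1] after spin(left): at (1,-3), heading E
[2] after straight(4): at (5,-3), heading E
[3] after arc(left, 3): at (8,0), heading N
uniquely the one of 64 3-step routes that fits.

spin(left), straight(4), arc(left, 3)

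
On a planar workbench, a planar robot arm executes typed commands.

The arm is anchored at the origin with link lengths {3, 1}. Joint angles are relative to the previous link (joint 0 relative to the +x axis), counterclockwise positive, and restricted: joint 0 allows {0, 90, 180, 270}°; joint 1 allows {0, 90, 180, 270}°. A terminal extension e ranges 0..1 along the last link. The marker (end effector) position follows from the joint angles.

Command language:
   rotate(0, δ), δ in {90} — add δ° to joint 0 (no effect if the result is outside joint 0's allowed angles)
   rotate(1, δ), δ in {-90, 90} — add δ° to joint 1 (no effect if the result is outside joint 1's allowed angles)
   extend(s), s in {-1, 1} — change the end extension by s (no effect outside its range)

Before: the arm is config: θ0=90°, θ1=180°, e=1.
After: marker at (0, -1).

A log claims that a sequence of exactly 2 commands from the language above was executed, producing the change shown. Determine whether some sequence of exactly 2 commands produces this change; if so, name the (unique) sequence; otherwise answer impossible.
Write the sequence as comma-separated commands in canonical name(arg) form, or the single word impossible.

initial: config: θ0=90°, θ1=180°, e=1
[1] after rotate(0, 90): config: θ0=180°, θ1=180°, e=1
[2] after rotate(0, 90): config: θ0=270°, θ1=180°, e=1
no other 2-command option fits: unique.

rotate(0, 90), rotate(0, 90)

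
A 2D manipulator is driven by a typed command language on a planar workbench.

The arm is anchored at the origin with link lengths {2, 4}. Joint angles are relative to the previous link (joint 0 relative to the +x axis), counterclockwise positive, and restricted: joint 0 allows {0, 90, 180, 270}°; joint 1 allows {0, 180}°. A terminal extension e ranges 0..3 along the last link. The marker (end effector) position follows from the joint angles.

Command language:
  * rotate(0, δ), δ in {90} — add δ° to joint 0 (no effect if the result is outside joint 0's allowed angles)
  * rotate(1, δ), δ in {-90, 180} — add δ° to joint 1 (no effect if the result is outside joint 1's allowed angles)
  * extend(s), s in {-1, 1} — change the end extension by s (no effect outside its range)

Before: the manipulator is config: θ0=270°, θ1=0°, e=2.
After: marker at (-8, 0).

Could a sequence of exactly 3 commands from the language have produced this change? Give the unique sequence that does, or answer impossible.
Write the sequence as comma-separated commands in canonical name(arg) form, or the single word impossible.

begin: config: θ0=270°, θ1=0°, e=2
t=1 rotate(0, 90) ⇒ config: θ0=0°, θ1=0°, e=2
t=2 rotate(0, 90) ⇒ config: θ0=90°, θ1=0°, e=2
t=3 rotate(0, 90) ⇒ config: θ0=180°, θ1=0°, e=2
uniquely the one of 125 3-step routes that fits.

rotate(0, 90), rotate(0, 90), rotate(0, 90)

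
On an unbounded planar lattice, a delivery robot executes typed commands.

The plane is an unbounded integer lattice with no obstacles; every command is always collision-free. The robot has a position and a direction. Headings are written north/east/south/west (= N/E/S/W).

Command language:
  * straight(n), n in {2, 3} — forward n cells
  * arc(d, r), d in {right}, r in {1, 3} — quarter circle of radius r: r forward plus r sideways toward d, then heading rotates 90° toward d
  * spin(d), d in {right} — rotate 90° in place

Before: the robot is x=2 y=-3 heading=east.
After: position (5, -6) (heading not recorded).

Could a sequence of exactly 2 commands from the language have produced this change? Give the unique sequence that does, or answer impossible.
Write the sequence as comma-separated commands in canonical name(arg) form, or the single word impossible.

key: running spin(right) before arc(right, 3) would end elsewhere — order is forced
start: x=2 y=-3 heading=east
[1] after arc(right, 3): x=5 y=-6 heading=south
[2] after spin(right): x=5 y=-6 heading=west
no rival 2-sequence matches.

arc(right, 3), spin(right)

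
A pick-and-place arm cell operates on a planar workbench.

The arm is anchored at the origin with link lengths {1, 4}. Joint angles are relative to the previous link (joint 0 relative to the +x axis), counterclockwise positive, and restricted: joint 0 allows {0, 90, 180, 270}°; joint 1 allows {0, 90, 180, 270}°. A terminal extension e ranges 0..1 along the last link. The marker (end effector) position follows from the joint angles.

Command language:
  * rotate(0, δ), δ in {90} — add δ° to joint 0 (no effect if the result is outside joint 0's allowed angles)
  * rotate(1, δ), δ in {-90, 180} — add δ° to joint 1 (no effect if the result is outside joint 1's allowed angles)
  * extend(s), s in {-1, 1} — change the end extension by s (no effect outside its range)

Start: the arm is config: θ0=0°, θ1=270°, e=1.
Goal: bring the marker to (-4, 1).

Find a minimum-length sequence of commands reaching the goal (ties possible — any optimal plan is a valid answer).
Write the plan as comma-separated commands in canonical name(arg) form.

rotate(0, 90), extend(-1), rotate(1, 180)

begin: config: θ0=0°, θ1=270°, e=1
[1] after rotate(0, 90): config: θ0=90°, θ1=270°, e=1
[2] after extend(-1): config: θ0=90°, θ1=270°, e=0
[3] after rotate(1, 180): config: θ0=90°, θ1=90°, e=0
nothing shorter than 3 reaches the goal.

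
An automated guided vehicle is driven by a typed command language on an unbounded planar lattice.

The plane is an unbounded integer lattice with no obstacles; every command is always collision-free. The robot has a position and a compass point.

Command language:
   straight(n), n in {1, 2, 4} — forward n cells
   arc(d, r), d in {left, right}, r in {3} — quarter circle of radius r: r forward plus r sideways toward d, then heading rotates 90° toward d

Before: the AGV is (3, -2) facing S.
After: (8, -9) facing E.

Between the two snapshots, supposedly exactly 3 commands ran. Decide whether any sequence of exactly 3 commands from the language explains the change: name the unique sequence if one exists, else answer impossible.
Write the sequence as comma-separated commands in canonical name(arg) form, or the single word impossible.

key: cell and facing (now E) both changed — the 3 commands mix motion and turning
start: (3, -2) facing S
t=1 straight(4) ⇒ (3, -6) facing S
t=2 arc(left, 3) ⇒ (6, -9) facing E
t=3 straight(2) ⇒ (8, -9) facing E
uniquely the one of 125 3-step routes that fits.

straight(4), arc(left, 3), straight(2)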